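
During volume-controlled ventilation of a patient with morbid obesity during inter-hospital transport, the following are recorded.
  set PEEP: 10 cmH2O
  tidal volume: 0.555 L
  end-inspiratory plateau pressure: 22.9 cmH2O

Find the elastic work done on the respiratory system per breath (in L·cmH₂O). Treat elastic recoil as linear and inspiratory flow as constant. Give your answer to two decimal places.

Elastic work ≈ ½ × (Pplat − PEEP) × Vt = 0.5 × (22.9 − 10) × 0.555 L = 0.5 × 12.9 × 0.555 = 3.58 L·cmH2O.

3.58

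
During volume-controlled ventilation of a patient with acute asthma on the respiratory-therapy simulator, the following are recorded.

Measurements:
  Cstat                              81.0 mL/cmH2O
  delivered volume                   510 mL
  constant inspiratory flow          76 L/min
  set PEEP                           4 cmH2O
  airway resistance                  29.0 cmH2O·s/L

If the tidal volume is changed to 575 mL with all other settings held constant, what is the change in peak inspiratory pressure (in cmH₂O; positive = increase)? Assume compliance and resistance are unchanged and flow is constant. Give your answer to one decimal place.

PIP = Vt/C + R·V̇ + PEEP (constant-flow equation of motion).
Only the elastic term changes: ΔPIP = ΔVt / C = (575 − 510) / 81.0 = 0.8025 cmH2O.

0.8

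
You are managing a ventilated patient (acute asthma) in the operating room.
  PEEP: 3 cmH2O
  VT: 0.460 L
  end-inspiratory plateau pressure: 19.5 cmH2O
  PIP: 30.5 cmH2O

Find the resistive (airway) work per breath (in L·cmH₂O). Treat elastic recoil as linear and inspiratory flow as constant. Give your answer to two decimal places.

5.06

With constant inspiratory flow the resistive pressure is constant at PIP − Pplat = 30.5 − 19.5 = 11.0 cmH2O, so resistive work = 11.0 × 0.460 = 5.06 L·cmH2O.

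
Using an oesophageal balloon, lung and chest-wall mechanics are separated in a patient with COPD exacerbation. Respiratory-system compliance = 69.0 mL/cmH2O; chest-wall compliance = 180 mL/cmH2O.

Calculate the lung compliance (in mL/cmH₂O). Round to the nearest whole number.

1/CL = 1/Crs − 1/Ccw.
1/CL = 1/69.0 − 1/180 = 0.008937.
CL = 111.89 mL/cmH2O.

112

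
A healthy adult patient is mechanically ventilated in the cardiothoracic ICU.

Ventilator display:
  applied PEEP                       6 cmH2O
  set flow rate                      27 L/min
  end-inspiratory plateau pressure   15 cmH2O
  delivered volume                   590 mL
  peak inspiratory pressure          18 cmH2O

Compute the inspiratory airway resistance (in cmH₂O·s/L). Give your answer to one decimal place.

Flow: 27 L/min ÷ 60 = 0.45 L/s.
Raw = (PIP − Pplat) / flow = (18 − 15) / 0.45 = 3.0 / 0.45 = 6.667 cmH2O·s/L.

6.7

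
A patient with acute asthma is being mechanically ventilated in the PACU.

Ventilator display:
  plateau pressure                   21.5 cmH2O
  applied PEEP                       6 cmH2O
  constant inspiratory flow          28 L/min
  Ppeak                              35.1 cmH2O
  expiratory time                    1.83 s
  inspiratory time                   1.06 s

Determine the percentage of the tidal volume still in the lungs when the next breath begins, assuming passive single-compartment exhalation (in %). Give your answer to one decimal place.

14.0

Flow: 28 L/min ÷ 60 = 0.4667 L/s.
Vt = flow × Ti = 0.4667 L/s × 1.06 s × 1000 mL/L = 494.7 mL.
R = (PIP − Pplat)/V̇ = (35.1 − 21.5) / 0.4667 = 13.6/0.4667 = 29.141 cmH2O·s/L.
C = Vt/(Pplat − PEEP) = 494.7 / (21.5 − 6) = 494.7/15.5 = 31.916 mL/cmH2O.
τ = R × C = 29.141 × 0.03192 L/cmH2O = 0.9302 s.
Fraction remaining at end-expiration = e^(−Te/τ) = e^(−1.83/0.9302) = 0.1398 → 13.98%.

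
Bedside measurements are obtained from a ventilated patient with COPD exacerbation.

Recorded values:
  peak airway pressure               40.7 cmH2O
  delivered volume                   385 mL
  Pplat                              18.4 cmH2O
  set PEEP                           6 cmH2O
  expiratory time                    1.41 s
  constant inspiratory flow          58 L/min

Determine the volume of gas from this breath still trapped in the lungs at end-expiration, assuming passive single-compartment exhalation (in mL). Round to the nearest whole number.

Flow: 58 L/min ÷ 60 = 0.9667 L/s.
R = (PIP − Pplat)/V̇ = (40.7 − 18.4) / 0.9667 = 22.3/0.9667 = 23.068 cmH2O·s/L.
C = Vt/(Pplat − PEEP) = 385.0 / (18.4 − 6) = 385.0/12.4 = 31.048 mL/cmH2O.
τ = R × C = 23.068 × 0.03105 L/cmH2O = 0.7163 s.
Fraction remaining = e^(−Te/τ) = e^(−1.41/0.7163) = 0.1397.
Trapped volume = 385.0 × 0.1397 = 53.785 mL.

54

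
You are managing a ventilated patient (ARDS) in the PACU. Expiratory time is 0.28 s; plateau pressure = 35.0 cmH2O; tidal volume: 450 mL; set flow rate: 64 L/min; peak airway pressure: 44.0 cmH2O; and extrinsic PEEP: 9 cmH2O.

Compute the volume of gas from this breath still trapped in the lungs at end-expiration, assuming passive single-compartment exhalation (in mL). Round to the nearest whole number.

66

Flow: 64 L/min ÷ 60 = 1.0667 L/s.
R = (PIP − Pplat)/V̇ = (44.0 − 35.0) / 1.0667 = 9.0/1.0667 = 8.437 cmH2O·s/L.
C = Vt/(Pplat − PEEP) = 450.0 / (35.0 − 9) = 450.0/26.0 = 17.308 mL/cmH2O.
τ = R × C = 8.437 × 0.01731 L/cmH2O = 0.146 s.
Fraction remaining = e^(−Te/τ) = e^(−0.28/0.146) = 0.1469.
Trapped volume = 450.0 × 0.1469 = 66.105 mL.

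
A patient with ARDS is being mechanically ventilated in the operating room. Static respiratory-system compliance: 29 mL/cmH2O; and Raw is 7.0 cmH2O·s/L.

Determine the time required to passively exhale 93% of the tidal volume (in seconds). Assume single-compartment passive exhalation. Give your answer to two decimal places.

0.54

τ = R × C = 7.0 × 29 mL/cmH2O = 7.0 × 0.029 L/cmH2O = 0.203 s.
Exhaled fraction f = 1 − e^(−t/τ) → t = −τ·ln(1 − f) = −0.203·ln(0.07) = 0.5398 s.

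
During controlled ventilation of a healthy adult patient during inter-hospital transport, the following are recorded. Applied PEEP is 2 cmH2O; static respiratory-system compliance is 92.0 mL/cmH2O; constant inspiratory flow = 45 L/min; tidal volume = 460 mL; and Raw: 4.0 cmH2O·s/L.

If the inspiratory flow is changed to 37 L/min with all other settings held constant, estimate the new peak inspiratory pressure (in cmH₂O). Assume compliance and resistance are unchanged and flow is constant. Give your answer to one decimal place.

9.5

Flow: 45 L/min ÷ 60 = 0.75 L/s.
New flow: 37 L/min ÷ 60 = 0.6167 L/s.
PIP = Vt/C + R·V̇ + PEEP (constant-flow equation of motion).
Only the resistive term changes: ΔPIP = R × ΔV̇ = 4.0 × (0.6167 − 0.75) = 4.0 × -0.1333 = -0.5332 cmH2O.
Original PIP = 460/92.0 + 4.0×0.75 + 2 = 10.0 cmH2O; new PIP = 10.0 + (-0.5332) = 9.467 cmH2O.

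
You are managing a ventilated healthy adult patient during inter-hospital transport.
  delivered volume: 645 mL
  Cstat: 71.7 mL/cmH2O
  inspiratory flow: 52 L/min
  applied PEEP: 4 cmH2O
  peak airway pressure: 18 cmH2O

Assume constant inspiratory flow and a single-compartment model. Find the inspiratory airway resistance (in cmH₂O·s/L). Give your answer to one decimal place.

Flow: 52 L/min ÷ 60 = 0.8667 L/s.
Equation of motion (constant flow): PIP = Vt/C + R·V̇ + PEEP.
R·V̇ = PIP − Vt/C − PEEP = 18 − 645/71.7 − 4 = 18 − 8.996 − 4 = 5.004 cmH2O.
R = 5.004 / 0.8667 = 5.774 cmH2O·s/L.

5.8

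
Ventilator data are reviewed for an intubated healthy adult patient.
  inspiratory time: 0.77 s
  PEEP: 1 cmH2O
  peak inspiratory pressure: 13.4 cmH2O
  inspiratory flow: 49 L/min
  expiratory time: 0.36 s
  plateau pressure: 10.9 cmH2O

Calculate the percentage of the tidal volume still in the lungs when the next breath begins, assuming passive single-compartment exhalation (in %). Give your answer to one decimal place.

15.7

Flow: 49 L/min ÷ 60 = 0.8167 L/s.
Vt = flow × Ti = 0.8167 L/s × 0.77 s × 1000 mL/L = 628.86 mL.
R = (PIP − Pplat)/V̇ = (13.4 − 10.9) / 0.8167 = 2.5/0.8167 = 3.061 cmH2O·s/L.
C = Vt/(Pplat − PEEP) = 628.86 / (10.9 − 1) = 628.86/9.9 = 63.521 mL/cmH2O.
τ = R × C = 3.061 × 0.06352 L/cmH2O = 0.1944 s.
Fraction remaining at end-expiration = e^(−Te/τ) = e^(−0.36/0.1944) = 0.1569 → 15.69%.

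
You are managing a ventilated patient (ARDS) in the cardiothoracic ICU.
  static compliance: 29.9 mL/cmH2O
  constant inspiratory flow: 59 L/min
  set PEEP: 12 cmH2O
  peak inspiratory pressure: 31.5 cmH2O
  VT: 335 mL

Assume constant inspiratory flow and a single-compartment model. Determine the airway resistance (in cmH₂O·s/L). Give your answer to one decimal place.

Flow: 59 L/min ÷ 60 = 0.9833 L/s.
Equation of motion (constant flow): PIP = Vt/C + R·V̇ + PEEP.
R·V̇ = PIP − Vt/C − PEEP = 31.5 − 335/29.9 − 12 = 31.5 − 11.204 − 12 = 8.296 cmH2O.
R = 8.296 / 0.9833 = 8.437 cmH2O·s/L.

8.4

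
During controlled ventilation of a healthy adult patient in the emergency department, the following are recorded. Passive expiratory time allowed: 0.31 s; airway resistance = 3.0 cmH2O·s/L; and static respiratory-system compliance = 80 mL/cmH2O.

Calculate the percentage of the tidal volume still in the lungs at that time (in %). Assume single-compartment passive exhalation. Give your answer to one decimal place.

τ = R × C = 3.0 × 80 mL/cmH2O = 3.0 × 0.080 L/cmH2O = 0.24 s.
Passive exhalation: V(t)/V₀ = e^(−t/τ) = e^(−0.31/0.24) = 0.2748.
Fraction remaining = 0.2748 → 27.48%.

27.5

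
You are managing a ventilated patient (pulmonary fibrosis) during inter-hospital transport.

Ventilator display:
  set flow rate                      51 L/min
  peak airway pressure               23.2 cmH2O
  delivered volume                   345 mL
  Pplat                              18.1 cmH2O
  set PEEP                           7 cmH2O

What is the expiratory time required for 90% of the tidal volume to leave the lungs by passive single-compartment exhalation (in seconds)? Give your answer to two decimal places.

0.43

Flow: 51 L/min ÷ 60 = 0.85 L/s.
R = (PIP − Pplat)/V̇ = (23.2 − 18.1) / 0.85 = 5.1/0.85 = 6.0 cmH2O·s/L.
C = Vt/(Pplat − PEEP) = 345.0 / (18.1 − 7) = 345.0/11.1 = 31.081 mL/cmH2O.
τ = R × C = 6.0 × 0.03108 L/cmH2O = 0.1865 s.
t = −τ·ln(1 − 0.90) = −0.1865·ln(0.1) = 0.4294 s.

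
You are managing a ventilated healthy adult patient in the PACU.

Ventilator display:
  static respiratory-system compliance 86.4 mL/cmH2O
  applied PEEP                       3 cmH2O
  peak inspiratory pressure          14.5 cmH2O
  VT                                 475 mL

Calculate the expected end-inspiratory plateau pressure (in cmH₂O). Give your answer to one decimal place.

8.5

Pplat = PEEP + Vt / Cstat = 3 + 475 / 86.4 = 3 + 5.498 = 8.498 cmH2O.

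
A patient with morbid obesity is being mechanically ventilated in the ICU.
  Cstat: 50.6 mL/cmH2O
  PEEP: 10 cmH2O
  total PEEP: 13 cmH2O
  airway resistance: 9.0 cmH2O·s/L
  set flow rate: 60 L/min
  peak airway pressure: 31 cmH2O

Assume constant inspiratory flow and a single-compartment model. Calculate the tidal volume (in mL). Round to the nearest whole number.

455

Flow: 60 L/min ÷ 60 = 1 L/s.
Total PEEP = 13 cmH2O (set 10 + intrinsic 3); this is the baseline alveolar pressure.
Equation of motion (constant flow): PIP = Vt/C + R·V̇ + PEEP.
Vt/C = PIP − R·V̇ − PEEP = 31 − 9.0 − 13 = 9.0 cmH2O.
Vt = C × 9.0 = 50.6 × 9.0 = 455.4 mL.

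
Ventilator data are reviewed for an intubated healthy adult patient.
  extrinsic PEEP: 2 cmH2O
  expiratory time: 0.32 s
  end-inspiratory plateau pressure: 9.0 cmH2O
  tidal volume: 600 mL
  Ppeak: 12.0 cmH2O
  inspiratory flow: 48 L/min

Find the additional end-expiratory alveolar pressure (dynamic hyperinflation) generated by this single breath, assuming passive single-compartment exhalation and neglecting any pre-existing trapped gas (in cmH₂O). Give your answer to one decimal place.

Flow: 48 L/min ÷ 60 = 0.8 L/s.
R = (PIP − Pplat)/V̇ = (12.0 − 9.0) / 0.8 = 3.0/0.8 = 3.75 cmH2O·s/L.
C = Vt/(Pplat − PEEP) = 600.0 / (9.0 − 2) = 600.0/7.0 = 85.714 mL/cmH2O.
τ = R × C = 3.75 × 0.08571 L/cmH2O = 0.3214 s.
Fraction remaining = e^(−Te/τ) = e^(−0.32/0.3214) = 0.3695; trapped volume = 600.0 × 0.3695 = 221.7 mL.
Additional alveolar pressure from trapping ≈ V_trapped / C = 221.7 / 85.714 = 2.587 cmH2O.

2.6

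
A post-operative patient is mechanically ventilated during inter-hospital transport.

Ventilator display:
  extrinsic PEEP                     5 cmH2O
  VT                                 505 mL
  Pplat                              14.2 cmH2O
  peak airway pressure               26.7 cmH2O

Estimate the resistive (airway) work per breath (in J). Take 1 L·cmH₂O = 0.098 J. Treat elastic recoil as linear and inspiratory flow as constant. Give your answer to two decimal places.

0.62

With constant inspiratory flow the resistive pressure is constant at PIP − Pplat = 26.7 − 14.2 = 12.5 cmH2O, so resistive work = 12.5 × 0.505 = 6.313 L·cmH2O.
× 0.098 J/(L·cmH2O) → 0.6187 J.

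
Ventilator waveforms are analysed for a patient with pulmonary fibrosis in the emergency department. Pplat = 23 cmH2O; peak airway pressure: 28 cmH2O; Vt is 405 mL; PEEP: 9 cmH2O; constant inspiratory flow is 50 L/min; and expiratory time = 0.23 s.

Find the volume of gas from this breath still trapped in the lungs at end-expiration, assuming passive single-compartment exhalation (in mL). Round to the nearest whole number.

108

Flow: 50 L/min ÷ 60 = 0.8333 L/s.
R = (PIP − Pplat)/V̇ = (28 − 23) / 0.8333 = 5.0/0.8333 = 6.0 cmH2O·s/L.
C = Vt/(Pplat − PEEP) = 405.0 / (23 − 9) = 405.0/14.0 = 28.929 mL/cmH2O.
τ = R × C = 6.0 × 0.02893 L/cmH2O = 0.1736 s.
Fraction remaining = e^(−Te/τ) = e^(−0.23/0.1736) = 0.2658.
Trapped volume = 405.0 × 0.2658 = 107.65 mL.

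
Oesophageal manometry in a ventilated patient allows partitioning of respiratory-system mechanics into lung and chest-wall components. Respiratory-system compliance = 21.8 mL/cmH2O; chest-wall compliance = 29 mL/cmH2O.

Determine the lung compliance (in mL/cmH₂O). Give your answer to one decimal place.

1/CL = 1/Crs − 1/Ccw.
1/CL = 1/21.8 − 1/29 = 0.01139.
CL = 87.796 mL/cmH2O.

87.8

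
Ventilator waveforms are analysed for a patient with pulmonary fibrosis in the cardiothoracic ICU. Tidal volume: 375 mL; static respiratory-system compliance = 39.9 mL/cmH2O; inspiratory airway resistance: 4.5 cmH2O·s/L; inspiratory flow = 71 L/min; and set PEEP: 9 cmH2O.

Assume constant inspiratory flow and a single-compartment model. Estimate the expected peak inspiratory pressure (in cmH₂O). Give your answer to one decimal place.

23.7

Flow: 71 L/min ÷ 60 = 1.1833 L/s.
Equation of motion (constant flow): PIP = Vt/C + R·V̇ + PEEP.
PIP = 375/39.9 + 4.5×1.1833 + 9 = 9.398 + 5.325 + 9 = 23.723 cmH2O.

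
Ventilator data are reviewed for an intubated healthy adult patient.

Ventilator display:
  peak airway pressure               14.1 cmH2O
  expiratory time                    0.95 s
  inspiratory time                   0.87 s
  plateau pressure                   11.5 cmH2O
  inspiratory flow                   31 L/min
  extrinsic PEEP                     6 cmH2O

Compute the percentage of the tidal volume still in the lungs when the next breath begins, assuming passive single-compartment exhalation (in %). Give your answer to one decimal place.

9.9

Flow: 31 L/min ÷ 60 = 0.5167 L/s.
Vt = flow × Ti = 0.5167 L/s × 0.87 s × 1000 mL/L = 449.53 mL.
R = (PIP − Pplat)/V̇ = (14.1 − 11.5) / 0.5167 = 2.6/0.5167 = 5.032 cmH2O·s/L.
C = Vt/(Pplat − PEEP) = 449.53 / (11.5 − 6) = 449.53/5.5 = 81.733 mL/cmH2O.
τ = R × C = 5.032 × 0.08173 L/cmH2O = 0.4113 s.
Fraction remaining at end-expiration = e^(−Te/τ) = e^(−0.95/0.4113) = 0.09929 → 9.929%.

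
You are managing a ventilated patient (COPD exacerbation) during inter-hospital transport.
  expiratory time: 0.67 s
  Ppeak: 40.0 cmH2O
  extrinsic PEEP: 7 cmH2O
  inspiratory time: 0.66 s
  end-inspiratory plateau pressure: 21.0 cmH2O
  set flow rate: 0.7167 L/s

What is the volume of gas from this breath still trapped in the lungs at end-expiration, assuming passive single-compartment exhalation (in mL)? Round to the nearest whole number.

Vt = flow × Ti = 0.7167 L/s × 0.66 s × 1000 mL/L = 473.02 mL.
R = (PIP − Pplat)/V̇ = (40.0 − 21.0) / 0.7167 = 19.0/0.7167 = 26.51 cmH2O·s/L.
C = Vt/(Pplat − PEEP) = 473.02 / (21.0 − 7) = 473.02/14.0 = 33.787 mL/cmH2O.
τ = R × C = 26.51 × 0.03379 L/cmH2O = 0.8958 s.
Fraction remaining = e^(−Te/τ) = e^(−0.67/0.8958) = 0.4733.
Trapped volume = 473.02 × 0.4733 = 223.88 mL.

224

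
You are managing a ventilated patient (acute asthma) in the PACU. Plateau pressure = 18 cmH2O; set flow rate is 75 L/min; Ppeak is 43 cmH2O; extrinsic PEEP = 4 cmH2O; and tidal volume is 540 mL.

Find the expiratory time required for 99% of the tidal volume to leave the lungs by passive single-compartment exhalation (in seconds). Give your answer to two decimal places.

Flow: 75 L/min ÷ 60 = 1.25 L/s.
R = (PIP − Pplat)/V̇ = (43 − 18) / 1.25 = 25.0/1.25 = 20.0 cmH2O·s/L.
C = Vt/(Pplat − PEEP) = 540.0 / (18 − 4) = 540.0/14.0 = 38.571 mL/cmH2O.
τ = R × C = 20.0 × 0.03857 L/cmH2O = 0.7714 s.
t = −τ·ln(1 − 0.99) = −0.7714·ln(0.01) = 3.552 s.

3.55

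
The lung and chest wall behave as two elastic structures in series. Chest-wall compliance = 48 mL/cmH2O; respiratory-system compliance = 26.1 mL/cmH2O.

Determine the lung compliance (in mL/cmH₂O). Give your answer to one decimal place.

57.2

1/CL = 1/Crs − 1/Ccw.
1/CL = 1/26.1 − 1/48 = 0.01748.
CL = 57.208 mL/cmH2O.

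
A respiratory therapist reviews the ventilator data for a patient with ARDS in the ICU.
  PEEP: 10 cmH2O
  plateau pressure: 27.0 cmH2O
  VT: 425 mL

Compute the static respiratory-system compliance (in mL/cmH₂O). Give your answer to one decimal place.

Cstat = Vt / (Pplat − PEEP) = 425 / (27.0 − 10) = 425 / 17.0 = 25.0 mL/cmH2O.

25.0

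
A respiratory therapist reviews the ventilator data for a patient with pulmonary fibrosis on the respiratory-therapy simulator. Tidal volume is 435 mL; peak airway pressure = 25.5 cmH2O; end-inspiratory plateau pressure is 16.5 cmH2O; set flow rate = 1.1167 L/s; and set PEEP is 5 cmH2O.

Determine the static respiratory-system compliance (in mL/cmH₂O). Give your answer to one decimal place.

37.8

Cstat = Vt / (Pplat − PEEP) = 435 / (16.5 − 5) = 435 / 11.5 = 37.826 mL/cmH2O.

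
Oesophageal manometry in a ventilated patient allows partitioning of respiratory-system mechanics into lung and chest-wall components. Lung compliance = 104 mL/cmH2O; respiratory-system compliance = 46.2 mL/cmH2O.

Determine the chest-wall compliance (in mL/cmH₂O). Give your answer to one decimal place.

1/Ccw = 1/Crs − 1/CL.
1/Ccw = 1/46.2 − 1/104 = 0.01203.
Ccw = 83.126 mL/cmH2O.

83.1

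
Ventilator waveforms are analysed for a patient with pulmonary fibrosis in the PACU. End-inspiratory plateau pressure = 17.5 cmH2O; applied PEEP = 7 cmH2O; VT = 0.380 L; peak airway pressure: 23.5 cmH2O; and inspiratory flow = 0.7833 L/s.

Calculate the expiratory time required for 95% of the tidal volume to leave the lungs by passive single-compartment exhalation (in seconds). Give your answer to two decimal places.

R = (PIP − Pplat)/V̇ = (23.5 − 17.5) / 0.7833 = 6.0/0.7833 = 7.66 cmH2O·s/L.
C = Vt/(Pplat − PEEP) = 380.0 / (17.5 − 7) = 380.0/10.5 = 36.19 mL/cmH2O.
τ = R × C = 7.66 × 0.03619 L/cmH2O = 0.2772 s.
t = −τ·ln(1 − 0.95) = −0.2772·ln(0.05) = 0.8304 s.

0.83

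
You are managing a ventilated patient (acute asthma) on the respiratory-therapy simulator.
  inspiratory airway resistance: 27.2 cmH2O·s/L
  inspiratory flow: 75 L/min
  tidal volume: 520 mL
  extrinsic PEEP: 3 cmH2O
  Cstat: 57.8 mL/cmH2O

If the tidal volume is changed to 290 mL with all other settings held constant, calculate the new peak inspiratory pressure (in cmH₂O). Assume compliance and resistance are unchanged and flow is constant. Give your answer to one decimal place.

Flow: 75 L/min ÷ 60 = 1.25 L/s.
PIP = Vt/C + R·V̇ + PEEP (constant-flow equation of motion).
Only the elastic term changes: ΔPIP = ΔVt / C = (290 − 520) / 57.8 = -3.979 cmH2O.
Original PIP = 520/57.8 + 27.2×1.25 + 3 = 45.997 cmH2O; new PIP = 45.997 + (-3.979) = 42.018 cmH2O.

42.0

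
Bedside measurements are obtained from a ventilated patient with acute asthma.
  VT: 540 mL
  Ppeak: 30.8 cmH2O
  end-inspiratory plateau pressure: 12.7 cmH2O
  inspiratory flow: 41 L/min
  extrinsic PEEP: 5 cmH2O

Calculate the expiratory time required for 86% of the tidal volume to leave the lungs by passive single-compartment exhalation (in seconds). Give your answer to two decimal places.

3.65

Flow: 41 L/min ÷ 60 = 0.6833 L/s.
R = (PIP − Pplat)/V̇ = (30.8 − 12.7) / 0.6833 = 18.1/0.6833 = 26.489 cmH2O·s/L.
C = Vt/(Pplat − PEEP) = 540.0 / (12.7 − 5) = 540.0/7.7 = 70.13 mL/cmH2O.
τ = R × C = 26.489 × 0.07013 L/cmH2O = 1.858 s.
t = −τ·ln(1 − 0.86) = −1.858·ln(0.14) = 3.653 s.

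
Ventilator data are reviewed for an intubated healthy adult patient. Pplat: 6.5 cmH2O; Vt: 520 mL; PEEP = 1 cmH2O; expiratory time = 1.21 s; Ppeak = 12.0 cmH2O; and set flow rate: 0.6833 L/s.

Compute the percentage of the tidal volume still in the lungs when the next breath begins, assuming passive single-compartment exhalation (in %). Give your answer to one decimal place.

20.4

R = (PIP − Pplat)/V̇ = (12.0 − 6.5) / 0.6833 = 5.5/0.6833 = 8.049 cmH2O·s/L.
C = Vt/(Pplat − PEEP) = 520.0 / (6.5 − 1) = 520.0/5.5 = 94.545 mL/cmH2O.
τ = R × C = 8.049 × 0.09455 L/cmH2O = 0.761 s.
Fraction remaining at end-expiration = e^(−Te/τ) = e^(−1.21/0.761) = 0.2039 → 20.39%.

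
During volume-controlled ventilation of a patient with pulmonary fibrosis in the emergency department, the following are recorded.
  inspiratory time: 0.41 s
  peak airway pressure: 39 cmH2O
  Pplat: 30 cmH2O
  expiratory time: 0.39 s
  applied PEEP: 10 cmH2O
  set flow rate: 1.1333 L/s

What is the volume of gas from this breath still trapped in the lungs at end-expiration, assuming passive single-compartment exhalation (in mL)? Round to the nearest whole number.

Vt = flow × Ti = 1.1333 L/s × 0.41 s × 1000 mL/L = 464.65 mL.
R = (PIP − Pplat)/V̇ = (39 − 30) / 1.1333 = 9.0/1.1333 = 7.941 cmH2O·s/L.
C = Vt/(Pplat − PEEP) = 464.65 / (30 − 10) = 464.65/20.0 = 23.233 mL/cmH2O.
τ = R × C = 7.941 × 0.02323 L/cmH2O = 0.1845 s.
Fraction remaining = e^(−Te/τ) = e^(−0.39/0.1845) = 0.1208.
Trapped volume = 464.65 × 0.1208 = 56.13 mL.

56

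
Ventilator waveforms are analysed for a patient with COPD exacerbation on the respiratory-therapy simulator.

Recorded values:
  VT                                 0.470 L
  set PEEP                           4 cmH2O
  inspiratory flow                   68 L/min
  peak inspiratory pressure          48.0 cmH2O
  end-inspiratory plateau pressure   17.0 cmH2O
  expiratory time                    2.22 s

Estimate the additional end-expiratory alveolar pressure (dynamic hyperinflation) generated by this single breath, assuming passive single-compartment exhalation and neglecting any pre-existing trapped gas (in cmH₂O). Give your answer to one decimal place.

Flow: 68 L/min ÷ 60 = 1.1333 L/s.
R = (PIP − Pplat)/V̇ = (48.0 − 17.0) / 1.1333 = 31.0/1.1333 = 27.354 cmH2O·s/L.
C = Vt/(Pplat − PEEP) = 470.0 / (17.0 − 4) = 470.0/13.0 = 36.154 mL/cmH2O.
τ = R × C = 27.354 × 0.03615 L/cmH2O = 0.9888 s.
Fraction remaining = e^(−Te/τ) = e^(−2.22/0.9888) = 0.1059; trapped volume = 470.0 × 0.1059 = 49.773 mL.
Additional alveolar pressure from trapping ≈ V_trapped / C = 49.773 / 36.154 = 1.377 cmH2O.

1.4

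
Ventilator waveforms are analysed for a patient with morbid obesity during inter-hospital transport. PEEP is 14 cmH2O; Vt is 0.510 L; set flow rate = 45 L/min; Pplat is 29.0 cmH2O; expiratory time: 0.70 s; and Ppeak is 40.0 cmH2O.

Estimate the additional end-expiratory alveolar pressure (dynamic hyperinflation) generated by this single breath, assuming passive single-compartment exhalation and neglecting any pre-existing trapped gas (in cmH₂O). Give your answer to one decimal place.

3.7

Flow: 45 L/min ÷ 60 = 0.75 L/s.
R = (PIP − Pplat)/V̇ = (40.0 − 29.0) / 0.75 = 11.0/0.75 = 14.667 cmH2O·s/L.
C = Vt/(Pplat − PEEP) = 510.0 / (29.0 − 14) = 510.0/15.0 = 34.0 mL/cmH2O.
τ = R × C = 14.667 × 0.034 L/cmH2O = 0.4987 s.
Fraction remaining = e^(−Te/τ) = e^(−0.70/0.4987) = 0.2457; trapped volume = 510.0 × 0.2457 = 125.31 mL.
Additional alveolar pressure from trapping ≈ V_trapped / C = 125.31 / 34.0 = 3.686 cmH2O.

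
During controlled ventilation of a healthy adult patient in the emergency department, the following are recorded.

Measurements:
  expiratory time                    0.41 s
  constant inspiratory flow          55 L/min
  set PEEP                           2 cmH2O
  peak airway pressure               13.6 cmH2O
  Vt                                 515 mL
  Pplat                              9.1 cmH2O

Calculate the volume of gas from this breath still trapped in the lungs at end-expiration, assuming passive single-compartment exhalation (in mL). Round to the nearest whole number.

163

Flow: 55 L/min ÷ 60 = 0.9167 L/s.
R = (PIP − Pplat)/V̇ = (13.6 − 9.1) / 0.9167 = 4.5/0.9167 = 4.909 cmH2O·s/L.
C = Vt/(Pplat − PEEP) = 515.0 / (9.1 − 2) = 515.0/7.1 = 72.535 mL/cmH2O.
τ = R × C = 4.909 × 0.07254 L/cmH2O = 0.3561 s.
Fraction remaining = e^(−Te/τ) = e^(−0.41/0.3561) = 0.3162.
Trapped volume = 515.0 × 0.3162 = 162.84 mL.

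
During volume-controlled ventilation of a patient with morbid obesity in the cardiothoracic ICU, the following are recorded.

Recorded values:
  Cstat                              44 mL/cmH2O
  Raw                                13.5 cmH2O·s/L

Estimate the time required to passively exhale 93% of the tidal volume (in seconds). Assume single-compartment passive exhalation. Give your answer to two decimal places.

1.58

τ = R × C = 13.5 × 44 mL/cmH2O = 13.5 × 0.044 L/cmH2O = 0.594 s.
Exhaled fraction f = 1 − e^(−t/τ) → t = −τ·ln(1 − f) = −0.594·ln(0.07) = 1.58 s.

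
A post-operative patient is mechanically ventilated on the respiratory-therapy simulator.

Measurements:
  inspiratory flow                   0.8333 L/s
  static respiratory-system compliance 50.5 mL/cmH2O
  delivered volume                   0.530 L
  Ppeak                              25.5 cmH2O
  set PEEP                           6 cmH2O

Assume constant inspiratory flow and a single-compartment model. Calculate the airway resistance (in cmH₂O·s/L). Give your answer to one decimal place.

Equation of motion (constant flow): PIP = Vt/C + R·V̇ + PEEP.
R·V̇ = PIP − Vt/C − PEEP = 25.5 − 530/50.5 − 6 = 25.5 − 10.495 − 6 = 9.005 cmH2O.
R = 9.005 / 0.8333 = 10.806 cmH2O·s/L.

10.8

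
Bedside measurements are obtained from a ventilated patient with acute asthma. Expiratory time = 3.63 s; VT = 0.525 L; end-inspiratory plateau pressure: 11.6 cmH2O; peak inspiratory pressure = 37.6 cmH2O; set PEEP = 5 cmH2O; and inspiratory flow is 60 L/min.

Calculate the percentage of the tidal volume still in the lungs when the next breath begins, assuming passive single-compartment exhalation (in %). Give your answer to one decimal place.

Flow: 60 L/min ÷ 60 = 1 L/s.
R = (PIP − Pplat)/V̇ = (37.6 − 11.6) / 1 = 26.0/1 = 26.0 cmH2O·s/L.
C = Vt/(Pplat − PEEP) = 525.0 / (11.6 − 5) = 525.0/6.6 = 79.545 mL/cmH2O.
τ = R × C = 26.0 × 0.07955 L/cmH2O = 2.068 s.
Fraction remaining at end-expiration = e^(−Te/τ) = e^(−3.63/2.068) = 0.1729 → 17.29%.

17.3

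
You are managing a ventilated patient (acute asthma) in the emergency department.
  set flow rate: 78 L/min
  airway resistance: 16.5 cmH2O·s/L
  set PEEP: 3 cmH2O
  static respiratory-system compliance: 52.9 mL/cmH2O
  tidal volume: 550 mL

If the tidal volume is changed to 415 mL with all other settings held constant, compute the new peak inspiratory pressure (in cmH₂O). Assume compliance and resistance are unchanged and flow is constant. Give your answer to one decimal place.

32.3

Flow: 78 L/min ÷ 60 = 1.3 L/s.
PIP = Vt/C + R·V̇ + PEEP (constant-flow equation of motion).
Only the elastic term changes: ΔPIP = ΔVt / C = (415 − 550) / 52.9 = -2.552 cmH2O.
Original PIP = 550/52.9 + 16.5×1.3 + 3 = 34.847 cmH2O; new PIP = 34.847 + (-2.552) = 32.295 cmH2O.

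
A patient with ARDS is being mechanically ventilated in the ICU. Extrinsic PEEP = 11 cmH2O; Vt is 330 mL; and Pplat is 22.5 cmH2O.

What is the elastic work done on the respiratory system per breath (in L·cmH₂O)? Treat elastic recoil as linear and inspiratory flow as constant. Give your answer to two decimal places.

1.90

Elastic work ≈ ½ × (Pplat − PEEP) × Vt = 0.5 × (22.5 − 11) × 0.330 L = 0.5 × 11.5 × 0.330 = 1.898 L·cmH2O.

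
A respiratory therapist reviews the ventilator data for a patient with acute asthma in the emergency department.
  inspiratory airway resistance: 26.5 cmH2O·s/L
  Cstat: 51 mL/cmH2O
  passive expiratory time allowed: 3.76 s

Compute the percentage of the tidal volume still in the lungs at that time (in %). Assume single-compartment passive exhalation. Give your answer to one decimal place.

τ = R × C = 26.5 × 51 mL/cmH2O = 26.5 × 0.051 L/cmH2O = 1.352 s.
Passive exhalation: V(t)/V₀ = e^(−t/τ) = e^(−3.76/1.352) = 0.06197.
Fraction remaining = 0.06197 → 6.197%.

6.2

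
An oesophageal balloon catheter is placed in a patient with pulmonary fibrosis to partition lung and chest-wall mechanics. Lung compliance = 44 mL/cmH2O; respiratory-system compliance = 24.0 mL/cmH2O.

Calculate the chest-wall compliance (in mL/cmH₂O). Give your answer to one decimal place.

1/Ccw = 1/Crs − 1/CL.
1/Ccw = 1/24.0 − 1/44 = 0.01894.
Ccw = 52.798 mL/cmH2O.

52.8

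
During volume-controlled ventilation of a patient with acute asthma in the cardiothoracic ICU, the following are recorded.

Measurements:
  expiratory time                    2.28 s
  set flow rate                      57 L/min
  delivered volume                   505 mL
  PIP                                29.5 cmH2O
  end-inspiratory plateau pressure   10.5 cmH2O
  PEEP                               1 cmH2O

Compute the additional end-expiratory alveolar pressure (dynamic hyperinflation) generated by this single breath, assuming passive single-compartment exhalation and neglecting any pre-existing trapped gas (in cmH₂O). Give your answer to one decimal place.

1.1

Flow: 57 L/min ÷ 60 = 0.95 L/s.
R = (PIP − Pplat)/V̇ = (29.5 − 10.5) / 0.95 = 19.0/0.95 = 20.0 cmH2O·s/L.
C = Vt/(Pplat − PEEP) = 505.0 / (10.5 − 1) = 505.0/9.5 = 53.158 mL/cmH2O.
τ = R × C = 20.0 × 0.05316 L/cmH2O = 1.063 s.
Fraction remaining = e^(−Te/τ) = e^(−2.28/1.063) = 0.1171; trapped volume = 505.0 × 0.1171 = 59.136 mL.
Additional alveolar pressure from trapping ≈ V_trapped / C = 59.136 / 53.158 = 1.112 cmH2O.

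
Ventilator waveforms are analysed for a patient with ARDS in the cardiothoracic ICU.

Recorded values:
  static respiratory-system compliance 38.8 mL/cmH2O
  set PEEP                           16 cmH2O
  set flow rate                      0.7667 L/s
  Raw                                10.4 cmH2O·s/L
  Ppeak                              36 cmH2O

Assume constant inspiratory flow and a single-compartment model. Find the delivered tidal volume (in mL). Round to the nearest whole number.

Equation of motion (constant flow): PIP = Vt/C + R·V̇ + PEEP.
Vt/C = PIP − R·V̇ − PEEP = 36 − 7.974 − 16 = 12.026 cmH2O.
Vt = C × 12.026 = 38.8 × 12.026 = 466.61 mL.

467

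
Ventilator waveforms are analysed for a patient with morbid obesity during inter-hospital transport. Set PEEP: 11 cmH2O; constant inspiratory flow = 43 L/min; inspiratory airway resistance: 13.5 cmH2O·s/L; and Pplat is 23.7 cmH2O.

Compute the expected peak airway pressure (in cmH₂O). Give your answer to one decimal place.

Flow: 43 L/min ÷ 60 = 0.7167 L/s.
PIP = Pplat + Raw × flow = 23.7 + 13.5 × 0.7167 = 23.7 + 9.675 = 33.375 cmH2O.

33.4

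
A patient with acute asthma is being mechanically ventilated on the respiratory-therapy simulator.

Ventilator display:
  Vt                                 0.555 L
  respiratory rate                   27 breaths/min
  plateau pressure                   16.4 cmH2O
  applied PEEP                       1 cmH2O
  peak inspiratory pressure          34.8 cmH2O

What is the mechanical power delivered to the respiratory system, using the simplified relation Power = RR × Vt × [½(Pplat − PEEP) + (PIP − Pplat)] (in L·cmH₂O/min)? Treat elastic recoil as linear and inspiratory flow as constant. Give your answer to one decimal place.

Per-breath work = Vt × [½(Pplat−PEEP) + (PIP−Pplat)] = 0.555 × [0.5×15.4 + 18.4] = 0.555 × 26.1 = 14.486 L·cmH2O.
Power = 27 × 14.486 = 391.12 L·cmH2O/min.

391.1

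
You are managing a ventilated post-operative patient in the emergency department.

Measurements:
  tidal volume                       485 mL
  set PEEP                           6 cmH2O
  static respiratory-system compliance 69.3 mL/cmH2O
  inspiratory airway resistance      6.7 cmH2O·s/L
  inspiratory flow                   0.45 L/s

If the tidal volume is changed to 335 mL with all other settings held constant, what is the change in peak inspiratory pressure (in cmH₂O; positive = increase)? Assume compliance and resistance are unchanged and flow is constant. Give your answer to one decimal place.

-2.2

PIP = Vt/C + R·V̇ + PEEP (constant-flow equation of motion).
Only the elastic term changes: ΔPIP = ΔVt / C = (335 − 485) / 69.3 = -2.165 cmH2O.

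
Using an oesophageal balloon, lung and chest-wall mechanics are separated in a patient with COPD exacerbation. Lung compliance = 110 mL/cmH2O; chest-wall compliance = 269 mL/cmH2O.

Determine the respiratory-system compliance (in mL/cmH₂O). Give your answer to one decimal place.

78.1

Lung and chest wall are elastances in series: 1/Crs = 1/CL + 1/Ccw.
1/Crs = 1/110 + 1/269 = 0.01281.
Crs = 78.064 mL/cmH2O.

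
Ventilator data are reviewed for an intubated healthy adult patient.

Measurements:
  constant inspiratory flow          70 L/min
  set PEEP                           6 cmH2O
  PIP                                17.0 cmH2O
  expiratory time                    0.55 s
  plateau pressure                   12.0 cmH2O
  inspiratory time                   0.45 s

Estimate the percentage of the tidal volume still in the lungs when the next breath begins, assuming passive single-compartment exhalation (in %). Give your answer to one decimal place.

23.1

Flow: 70 L/min ÷ 60 = 1.1667 L/s.
Vt = flow × Ti = 1.1667 L/s × 0.45 s × 1000 mL/L = 525.02 mL.
R = (PIP − Pplat)/V̇ = (17.0 − 12.0) / 1.1667 = 5.0/1.1667 = 4.286 cmH2O·s/L.
C = Vt/(Pplat − PEEP) = 525.02 / (12.0 − 6) = 525.02/6.0 = 87.503 mL/cmH2O.
τ = R × C = 4.286 × 0.0875 L/cmH2O = 0.375 s.
Fraction remaining at end-expiration = e^(−Te/τ) = e^(−0.55/0.375) = 0.2307 → 23.07%.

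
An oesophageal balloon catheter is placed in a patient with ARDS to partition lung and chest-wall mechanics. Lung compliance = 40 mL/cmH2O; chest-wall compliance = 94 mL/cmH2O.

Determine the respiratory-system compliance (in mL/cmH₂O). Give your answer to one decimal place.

28.1

Lung and chest wall are elastances in series: 1/Crs = 1/CL + 1/Ccw.
1/Crs = 1/40 + 1/94 = 0.03564.
Crs = 28.058 mL/cmH2O.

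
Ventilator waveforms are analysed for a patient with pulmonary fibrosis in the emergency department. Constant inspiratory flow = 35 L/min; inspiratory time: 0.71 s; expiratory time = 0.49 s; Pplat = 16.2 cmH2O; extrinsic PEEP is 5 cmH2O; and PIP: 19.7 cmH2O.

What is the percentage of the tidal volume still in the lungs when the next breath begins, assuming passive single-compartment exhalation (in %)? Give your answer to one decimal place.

Flow: 35 L/min ÷ 60 = 0.5833 L/s.
Vt = flow × Ti = 0.5833 L/s × 0.71 s × 1000 mL/L = 414.14 mL.
R = (PIP − Pplat)/V̇ = (19.7 − 16.2) / 0.5833 = 3.5/0.5833 = 6.0 cmH2O·s/L.
C = Vt/(Pplat − PEEP) = 414.14 / (16.2 − 5) = 414.14/11.2 = 36.977 mL/cmH2O.
τ = R × C = 6.0 × 0.03698 L/cmH2O = 0.2219 s.
Fraction remaining at end-expiration = e^(−Te/τ) = e^(−0.49/0.2219) = 0.1099 → 10.99%.

11.0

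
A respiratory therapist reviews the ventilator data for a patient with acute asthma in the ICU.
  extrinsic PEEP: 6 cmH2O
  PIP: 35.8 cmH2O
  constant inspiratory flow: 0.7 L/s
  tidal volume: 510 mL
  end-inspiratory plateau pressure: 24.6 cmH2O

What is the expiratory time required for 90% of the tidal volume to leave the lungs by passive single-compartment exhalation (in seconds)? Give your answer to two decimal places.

1.01

R = (PIP − Pplat)/V̇ = (35.8 − 24.6) / 0.7 = 11.2/0.7 = 16.0 cmH2O·s/L.
C = Vt/(Pplat − PEEP) = 510.0 / (24.6 − 6) = 510.0/18.6 = 27.419 mL/cmH2O.
τ = R × C = 16.0 × 0.02742 L/cmH2O = 0.4387 s.
t = −τ·ln(1 − 0.90) = −0.4387·ln(0.1) = 1.01 s.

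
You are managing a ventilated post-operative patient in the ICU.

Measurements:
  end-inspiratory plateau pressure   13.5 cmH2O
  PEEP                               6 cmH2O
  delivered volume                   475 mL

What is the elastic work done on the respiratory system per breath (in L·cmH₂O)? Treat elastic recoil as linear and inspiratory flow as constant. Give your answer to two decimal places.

Elastic work ≈ ½ × (Pplat − PEEP) × Vt = 0.5 × (13.5 − 6) × 0.475 L = 0.5 × 7.5 × 0.475 = 1.781 L·cmH2O.

1.78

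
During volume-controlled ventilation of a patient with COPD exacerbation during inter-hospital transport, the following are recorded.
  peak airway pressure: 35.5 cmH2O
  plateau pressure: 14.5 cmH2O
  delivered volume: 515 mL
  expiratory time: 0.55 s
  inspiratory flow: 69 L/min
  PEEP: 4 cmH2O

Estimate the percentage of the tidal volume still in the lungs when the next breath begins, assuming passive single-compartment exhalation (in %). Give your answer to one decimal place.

54.1

Flow: 69 L/min ÷ 60 = 1.15 L/s.
R = (PIP − Pplat)/V̇ = (35.5 − 14.5) / 1.15 = 21.0/1.15 = 18.261 cmH2O·s/L.
C = Vt/(Pplat − PEEP) = 515.0 / (14.5 − 4) = 515.0/10.5 = 49.048 mL/cmH2O.
τ = R × C = 18.261 × 0.04905 L/cmH2O = 0.8957 s.
Fraction remaining at end-expiration = e^(−Te/τ) = e^(−0.55/0.8957) = 0.5412 → 54.12%.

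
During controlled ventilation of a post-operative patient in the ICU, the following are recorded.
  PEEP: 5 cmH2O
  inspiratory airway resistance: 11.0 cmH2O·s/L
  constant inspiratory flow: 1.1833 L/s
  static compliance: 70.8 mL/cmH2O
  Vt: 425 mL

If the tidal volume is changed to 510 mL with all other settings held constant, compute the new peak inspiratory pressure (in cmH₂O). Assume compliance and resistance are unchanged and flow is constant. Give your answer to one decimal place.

PIP = Vt/C + R·V̇ + PEEP (constant-flow equation of motion).
Only the elastic term changes: ΔPIP = ΔVt / C = (510 − 425) / 70.8 = 1.201 cmH2O.
Original PIP = 425/70.8 + 11.0×1.1833 + 5 = 24.019 cmH2O; new PIP = 24.019 + (1.201) = 25.22 cmH2O.

25.2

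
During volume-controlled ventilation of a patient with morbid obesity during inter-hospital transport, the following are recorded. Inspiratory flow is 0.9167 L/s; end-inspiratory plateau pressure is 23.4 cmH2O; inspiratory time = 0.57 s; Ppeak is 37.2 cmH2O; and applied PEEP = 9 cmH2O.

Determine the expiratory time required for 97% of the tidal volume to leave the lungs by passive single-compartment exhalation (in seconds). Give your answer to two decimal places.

1.92

Vt = flow × Ti = 0.9167 L/s × 0.57 s × 1000 mL/L = 522.52 mL.
R = (PIP − Pplat)/V̇ = (37.2 − 23.4) / 0.9167 = 13.8/0.9167 = 15.054 cmH2O·s/L.
C = Vt/(Pplat − PEEP) = 522.52 / (23.4 − 9) = 522.52/14.4 = 36.286 mL/cmH2O.
τ = R × C = 15.054 × 0.03629 L/cmH2O = 0.5463 s.
t = −τ·ln(1 − 0.97) = −0.5463·ln(0.03) = 1.916 s.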